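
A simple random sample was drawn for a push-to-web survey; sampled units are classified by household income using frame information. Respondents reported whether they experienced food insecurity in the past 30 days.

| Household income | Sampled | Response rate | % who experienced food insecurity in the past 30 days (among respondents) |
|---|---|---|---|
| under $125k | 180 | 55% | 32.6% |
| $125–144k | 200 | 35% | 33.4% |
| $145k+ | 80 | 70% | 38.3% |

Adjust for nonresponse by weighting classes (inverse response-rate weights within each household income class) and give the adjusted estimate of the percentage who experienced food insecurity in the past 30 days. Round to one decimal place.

With weight = n_sampled/n_responded per class, the weighted class total is n_sampled:
  under $125k: 180 × 32.6 = 5868
  $125–144k: 200 × 33.4 = 6680
  $145k+: 80 × 38.3 = 3064
Adjusted estimate = 15,612 / 460 = 33.9391 → 33.9%.

33.9%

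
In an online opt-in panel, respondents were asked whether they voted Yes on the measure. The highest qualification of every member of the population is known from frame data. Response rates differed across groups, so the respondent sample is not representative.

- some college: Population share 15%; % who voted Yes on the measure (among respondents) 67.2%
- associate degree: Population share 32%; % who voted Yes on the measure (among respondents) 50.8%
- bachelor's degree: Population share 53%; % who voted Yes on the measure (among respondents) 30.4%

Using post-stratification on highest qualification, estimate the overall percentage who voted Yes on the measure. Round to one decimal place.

42.4%

Reweight to the known highest qualification distribution:
  some college: 0.15 × 67.2 = 10.08
  associate degree: 0.32 × 50.8 = 16.256
  bachelor's degree: 0.53 × 30.4 = 16.112
Post-stratified estimate = 42.448 → 42.4%.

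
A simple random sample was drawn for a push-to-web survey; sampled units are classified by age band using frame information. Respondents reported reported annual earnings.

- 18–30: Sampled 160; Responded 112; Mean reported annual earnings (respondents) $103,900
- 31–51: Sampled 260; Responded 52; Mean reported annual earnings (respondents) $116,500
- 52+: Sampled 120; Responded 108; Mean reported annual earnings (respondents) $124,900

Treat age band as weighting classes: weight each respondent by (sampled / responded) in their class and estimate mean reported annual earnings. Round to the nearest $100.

$114,600

Response rates by class: 18–30 112/160 = 70%, 31–51 52/260 = 20%, 52+ 108/120 = 90%.
Weighting each respondent by the inverse class response rate inflates each class back to its sampled size, so the class weight is n_sampled:
  18–30: 160 × 103,900 = 16,624,000
  31–51: 260 × 116,500 = 30,290,000
  52+: 120 × 124,900 = 14,988,000
Adjusted estimate = 61,902,000 / 540 = 114633 → $114,600.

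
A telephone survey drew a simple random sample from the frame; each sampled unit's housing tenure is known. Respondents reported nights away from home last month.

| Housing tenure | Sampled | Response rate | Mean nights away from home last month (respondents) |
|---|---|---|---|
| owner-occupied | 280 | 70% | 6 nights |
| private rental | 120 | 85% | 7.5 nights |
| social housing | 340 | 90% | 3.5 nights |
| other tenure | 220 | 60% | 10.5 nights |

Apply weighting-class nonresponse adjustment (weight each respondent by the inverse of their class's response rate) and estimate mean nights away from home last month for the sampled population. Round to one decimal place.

Each respondent's weight = sampled/responded in their class; summing within a class gives n_sampled, so:
  owner-occupied: 280 × 6 = 1680
  private rental: 120 × 7.5 = 900
  social housing: 340 × 3.5 = 1190
  other tenure: 220 × 10.5 = 2310
Adjusted estimate = 6080 / 960 = 6.33333 → 6.3.

6.3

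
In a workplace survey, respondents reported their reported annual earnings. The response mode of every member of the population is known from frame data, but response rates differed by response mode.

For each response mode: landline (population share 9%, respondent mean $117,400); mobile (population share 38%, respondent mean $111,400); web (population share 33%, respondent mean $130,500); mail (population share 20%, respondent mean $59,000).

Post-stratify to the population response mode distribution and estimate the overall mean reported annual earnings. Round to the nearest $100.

Post-stratification weights by population share, not respondent share:
  landline: 0.09 × 117,400 = 10,566
  mobile: 0.38 × 111,400 = 42,332
  web: 0.33 × 130,500 = 43,065
  mail: 0.2 × 59,000 = 11,800
Post-stratified estimate = 107,763 → $107,800.

$107,800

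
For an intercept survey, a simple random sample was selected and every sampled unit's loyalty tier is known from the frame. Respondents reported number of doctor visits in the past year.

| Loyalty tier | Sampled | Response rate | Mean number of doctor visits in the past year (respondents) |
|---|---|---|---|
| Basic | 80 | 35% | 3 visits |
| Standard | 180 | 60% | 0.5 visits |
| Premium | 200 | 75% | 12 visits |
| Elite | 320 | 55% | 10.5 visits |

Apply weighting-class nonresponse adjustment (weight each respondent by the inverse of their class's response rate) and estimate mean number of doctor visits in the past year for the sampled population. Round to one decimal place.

7.8

With weight = n_sampled/n_responded per class, the weighted class total is n_sampled:
  Basic: 80 × 3 = 240
  Standard: 180 × 0.5 = 90
  Premium: 200 × 12 = 2400
  Elite: 320 × 10.5 = 3360
Adjusted estimate = 6090 / 780 = 7.80769 → 7.8.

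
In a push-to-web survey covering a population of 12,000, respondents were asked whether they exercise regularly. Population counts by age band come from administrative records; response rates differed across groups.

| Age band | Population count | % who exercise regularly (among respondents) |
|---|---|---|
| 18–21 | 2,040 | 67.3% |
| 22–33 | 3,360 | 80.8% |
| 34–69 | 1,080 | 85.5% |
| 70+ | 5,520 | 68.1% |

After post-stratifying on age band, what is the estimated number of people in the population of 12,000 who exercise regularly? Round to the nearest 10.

Estimated count per cell = population count × respondent percentage:
  18–21: 2,040 × 67.3% = 1372.92
  22–33: 3,360 × 80.8% = 2714.88
  34–69: 1,080 × 85.5% = 923.4
  70+: 5,520 × 68.1% = 3759.12
Estimated total = 8770.32 → 8,770.

8,770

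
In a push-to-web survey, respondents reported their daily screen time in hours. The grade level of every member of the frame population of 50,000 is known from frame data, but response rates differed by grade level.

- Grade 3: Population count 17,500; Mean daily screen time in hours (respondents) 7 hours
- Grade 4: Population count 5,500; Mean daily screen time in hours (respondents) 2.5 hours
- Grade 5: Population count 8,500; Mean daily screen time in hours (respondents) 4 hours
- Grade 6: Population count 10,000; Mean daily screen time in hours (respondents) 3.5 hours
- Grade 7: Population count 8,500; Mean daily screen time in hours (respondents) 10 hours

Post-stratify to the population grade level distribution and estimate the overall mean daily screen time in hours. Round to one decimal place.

5.8

Post-stratification weights by population share, not respondent share:
  Grade 3: (17,500/50,000) × 7 = 2.45
  Grade 4: (5,500/50,000) × 2.5 = 0.275
  Grade 5: (8,500/50,000) × 4 = 0.68
  Grade 6: (10,000/50,000) × 3.5 = 0.7
  Grade 7: (8,500/50,000) × 10 = 1.7
Post-stratified estimate = 5.805 → 5.8.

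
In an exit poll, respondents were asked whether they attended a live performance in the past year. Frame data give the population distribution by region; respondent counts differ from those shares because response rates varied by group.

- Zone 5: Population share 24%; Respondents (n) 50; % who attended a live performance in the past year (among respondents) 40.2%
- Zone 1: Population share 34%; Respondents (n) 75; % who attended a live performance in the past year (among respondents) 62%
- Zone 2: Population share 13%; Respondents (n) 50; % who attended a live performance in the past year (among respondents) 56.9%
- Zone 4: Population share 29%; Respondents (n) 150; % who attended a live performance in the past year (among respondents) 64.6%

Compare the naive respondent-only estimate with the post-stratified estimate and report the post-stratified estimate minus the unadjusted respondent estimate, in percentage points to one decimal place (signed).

-2.2 percentage points

Without adjustment, the pooled respondent share is:
  (50/325)×40.2 + (75/325)×62 + (50/325)×56.9 + (150/325)×64.6 = 59.0615%
Post-stratifying to population shares instead:
  0.24×40.2 + 0.34×62 + 0.13×56.9 + 0.29×64.6 = 56.859%
Difference = 56.859 − 59.0615 = -2.2025 pp.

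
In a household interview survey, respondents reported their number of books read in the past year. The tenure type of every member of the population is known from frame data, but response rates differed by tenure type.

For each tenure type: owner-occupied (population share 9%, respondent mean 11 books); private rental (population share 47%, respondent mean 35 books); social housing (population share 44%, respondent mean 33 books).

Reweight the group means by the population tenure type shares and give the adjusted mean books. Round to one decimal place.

Weight each group's respondent value by its population share:
  owner-occupied: 0.09 × 11 = 0.99
  private rental: 0.47 × 35 = 16.45
  social housing: 0.44 × 33 = 14.52
Post-stratified estimate = 31.96 → 32.0.

32.0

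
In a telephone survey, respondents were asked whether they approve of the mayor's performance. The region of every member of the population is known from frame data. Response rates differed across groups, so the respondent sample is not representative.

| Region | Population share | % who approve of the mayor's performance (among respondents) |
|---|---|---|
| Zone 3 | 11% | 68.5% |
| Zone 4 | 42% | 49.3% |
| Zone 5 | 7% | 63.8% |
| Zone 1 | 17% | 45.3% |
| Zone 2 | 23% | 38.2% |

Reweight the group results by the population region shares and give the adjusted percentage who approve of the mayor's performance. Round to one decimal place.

49.2%

Weight each group's respondent value by its population share:
  Zone 3: 0.11 × 68.5 = 7.535
  Zone 4: 0.42 × 49.3 = 20.706
  Zone 5: 0.07 × 63.8 = 4.466
  Zone 1: 0.17 × 45.3 = 7.701
  Zone 2: 0.23 × 38.2 = 8.786
Post-stratified estimate = 49.194 → 49.2%.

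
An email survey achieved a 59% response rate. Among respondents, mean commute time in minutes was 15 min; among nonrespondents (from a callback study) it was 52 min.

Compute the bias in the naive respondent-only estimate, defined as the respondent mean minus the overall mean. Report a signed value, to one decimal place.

Nonresponse fraction = 1 − 0.59 = 0.41.
Bias = (nonresponse fraction) × (respondent mean − nonrespondent mean)
     = 0.41 × (15 − 52) = 0.41 × -37 = -15.17.

-15.2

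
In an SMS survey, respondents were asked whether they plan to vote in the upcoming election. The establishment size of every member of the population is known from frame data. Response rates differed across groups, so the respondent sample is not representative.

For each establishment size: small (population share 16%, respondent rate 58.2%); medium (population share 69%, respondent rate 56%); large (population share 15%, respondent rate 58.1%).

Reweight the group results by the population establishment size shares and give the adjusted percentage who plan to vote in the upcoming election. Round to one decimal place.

56.7%

Reweight to the known establishment size distribution:
  small: 0.16 × 58.2 = 9.312
  medium: 0.69 × 56 = 38.64
  large: 0.15 × 58.1 = 8.715
Post-stratified estimate = 56.667 → 56.7%.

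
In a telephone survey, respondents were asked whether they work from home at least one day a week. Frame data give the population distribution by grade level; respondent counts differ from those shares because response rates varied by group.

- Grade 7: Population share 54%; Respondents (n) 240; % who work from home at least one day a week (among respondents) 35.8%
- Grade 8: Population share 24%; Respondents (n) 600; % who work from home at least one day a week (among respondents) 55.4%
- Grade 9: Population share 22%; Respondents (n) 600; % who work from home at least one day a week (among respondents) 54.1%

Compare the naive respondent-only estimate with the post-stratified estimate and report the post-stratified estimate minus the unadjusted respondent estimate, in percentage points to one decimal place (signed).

Naive respondent-only estimate (weights = respondent counts):
  (240/1440)×35.8 + (600/1440)×55.4 + (600/1440)×54.1 = 51.5917%
Post-stratified estimate weights by population shares:
  0.54×35.8 + 0.24×55.4 + 0.22×54.1 = 44.53%
Difference = 44.53 − 51.5917 = -7.0617 pp.

-7.1 percentage points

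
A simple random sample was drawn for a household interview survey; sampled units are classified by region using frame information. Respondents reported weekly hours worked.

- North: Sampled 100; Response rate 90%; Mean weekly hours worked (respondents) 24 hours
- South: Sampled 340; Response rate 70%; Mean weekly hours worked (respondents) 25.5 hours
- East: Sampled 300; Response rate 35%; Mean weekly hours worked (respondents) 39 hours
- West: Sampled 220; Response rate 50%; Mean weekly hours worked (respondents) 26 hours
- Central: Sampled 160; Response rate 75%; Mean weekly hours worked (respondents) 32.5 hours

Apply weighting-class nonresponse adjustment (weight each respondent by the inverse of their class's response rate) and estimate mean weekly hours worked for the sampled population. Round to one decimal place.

With weight = n_sampled/n_responded per class, the weighted class total is n_sampled:
  North: 100 × 24 = 2400
  South: 340 × 25.5 = 8670
  East: 300 × 39 = 11,700
  West: 220 × 26 = 5720
  Central: 160 × 32.5 = 5200
Adjusted estimate = 33,690 / 1,120 = 30.0804 → 30.1.

30.1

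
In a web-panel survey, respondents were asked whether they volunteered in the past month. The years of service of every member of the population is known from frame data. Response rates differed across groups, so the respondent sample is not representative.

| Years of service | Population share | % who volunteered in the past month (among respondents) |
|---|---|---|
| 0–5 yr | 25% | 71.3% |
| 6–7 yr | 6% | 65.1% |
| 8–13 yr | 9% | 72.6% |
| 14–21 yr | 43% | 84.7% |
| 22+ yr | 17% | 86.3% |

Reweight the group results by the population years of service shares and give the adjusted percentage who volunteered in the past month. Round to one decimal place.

79.4%

Post-stratification weights by population share, not respondent share:
  0–5 yr: 0.25 × 71.3 = 17.825
  6–7 yr: 0.06 × 65.1 = 3.906
  8–13 yr: 0.09 × 72.6 = 6.534
  14–21 yr: 0.43 × 84.7 = 36.421
  22+ yr: 0.17 × 86.3 = 14.671
Post-stratified estimate = 79.357 → 79.4%.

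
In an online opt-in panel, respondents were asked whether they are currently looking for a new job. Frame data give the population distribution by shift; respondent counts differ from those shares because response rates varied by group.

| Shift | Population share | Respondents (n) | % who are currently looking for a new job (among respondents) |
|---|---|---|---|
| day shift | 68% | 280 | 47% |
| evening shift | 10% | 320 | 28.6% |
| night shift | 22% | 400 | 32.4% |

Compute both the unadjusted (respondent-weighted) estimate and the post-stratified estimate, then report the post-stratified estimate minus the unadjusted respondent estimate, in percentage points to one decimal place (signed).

Unadjusted (pooled respondent) estimate weights by respondent counts:
  (280/1000)×47 + (320/1000)×28.6 + (400/1000)×32.4 = 35.272%
Reweighting by population shift shares:
  0.68×47 + 0.1×28.6 + 0.22×32.4 = 41.948%
Difference = 41.948 − 35.272 = 6.676 pp.

+6.7 percentage points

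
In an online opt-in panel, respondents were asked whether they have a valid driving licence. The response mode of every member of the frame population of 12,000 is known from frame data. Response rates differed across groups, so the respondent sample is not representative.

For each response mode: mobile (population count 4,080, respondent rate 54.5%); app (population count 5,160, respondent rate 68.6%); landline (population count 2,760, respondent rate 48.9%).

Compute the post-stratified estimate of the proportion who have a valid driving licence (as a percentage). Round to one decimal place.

Each cell contributes population-share × respondent value:
  mobile: (4,080/12,000) × 54.5 = 18.53
  app: (5,160/12,000) × 68.6 = 29.498
  landline: (2,760/12,000) × 48.9 = 11.247
Post-stratified estimate = 59.275 → 59.3%.

59.3%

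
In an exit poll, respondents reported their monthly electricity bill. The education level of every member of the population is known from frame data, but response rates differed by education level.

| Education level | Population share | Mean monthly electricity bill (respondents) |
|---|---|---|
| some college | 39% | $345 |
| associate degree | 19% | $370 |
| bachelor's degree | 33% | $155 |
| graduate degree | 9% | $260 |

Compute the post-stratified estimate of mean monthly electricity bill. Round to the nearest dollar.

$279

Each cell contributes population-share × respondent value:
  some college: 0.39 × 345 = 134.55
  associate degree: 0.19 × 370 = 70.3
  bachelor's degree: 0.33 × 155 = 51.15
  graduate degree: 0.09 × 260 = 23.4
Post-stratified estimate = 279.4 → $279.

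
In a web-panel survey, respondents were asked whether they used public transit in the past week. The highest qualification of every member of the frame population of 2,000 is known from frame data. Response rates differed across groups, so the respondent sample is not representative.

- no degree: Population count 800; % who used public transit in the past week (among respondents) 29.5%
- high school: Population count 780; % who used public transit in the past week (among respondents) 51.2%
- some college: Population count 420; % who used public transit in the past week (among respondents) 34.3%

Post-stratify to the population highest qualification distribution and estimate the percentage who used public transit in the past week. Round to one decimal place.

39.0%

Reweight to the known highest qualification distribution:
  no degree: (800/2,000) × 29.5 = 11.8
  high school: (780/2,000) × 51.2 = 19.968
  some college: (420/2,000) × 34.3 = 7.203
Post-stratified estimate = 38.971 → 39.0%.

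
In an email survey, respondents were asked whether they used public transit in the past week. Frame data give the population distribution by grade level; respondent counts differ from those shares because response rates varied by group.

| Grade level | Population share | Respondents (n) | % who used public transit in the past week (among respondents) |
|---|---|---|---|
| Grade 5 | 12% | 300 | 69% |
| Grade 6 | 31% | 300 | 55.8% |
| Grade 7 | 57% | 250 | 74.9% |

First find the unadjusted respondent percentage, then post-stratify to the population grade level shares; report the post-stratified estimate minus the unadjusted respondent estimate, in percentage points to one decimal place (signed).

+2.2 percentage points

Unadjusted (pooled respondent) estimate weights by respondent counts:
  (300/850)×69 + (300/850)×55.8 + (250/850)×74.9 = 66.0765%
Post-stratified estimate weights by population shares:
  0.12×69 + 0.31×55.8 + 0.57×74.9 = 68.271%
Difference = 68.271 − 66.0765 = 2.1945 pp.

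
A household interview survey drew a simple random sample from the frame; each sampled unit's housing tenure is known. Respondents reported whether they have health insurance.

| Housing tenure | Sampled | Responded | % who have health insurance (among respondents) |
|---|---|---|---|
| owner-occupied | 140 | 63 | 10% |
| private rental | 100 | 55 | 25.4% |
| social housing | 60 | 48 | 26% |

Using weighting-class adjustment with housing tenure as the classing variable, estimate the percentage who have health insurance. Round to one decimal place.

Response rates by class: owner-occupied 63/140 = 45%, private rental 55/100 = 55%, social housing 48/60 = 80%.
Inverse-response-rate weighting restores each class to its sampled count, so class totals weight by n_sampled:
  owner-occupied: 140 × 10 = 1400
  private rental: 100 × 25.4 = 2540
  social housing: 60 × 26 = 1560
Adjusted estimate = 5500 / 300 = 18.3333 → 18.3%.

18.3%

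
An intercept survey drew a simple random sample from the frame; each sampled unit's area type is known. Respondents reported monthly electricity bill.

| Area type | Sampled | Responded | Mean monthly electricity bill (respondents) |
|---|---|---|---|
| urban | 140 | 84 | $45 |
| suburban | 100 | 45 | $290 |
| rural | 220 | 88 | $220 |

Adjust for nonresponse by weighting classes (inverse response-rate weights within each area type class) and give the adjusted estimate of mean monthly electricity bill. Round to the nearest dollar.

Class response rates: urban 84/140 = 60%, suburban 45/100 = 45%, rural 88/220 = 40%.
Each respondent's weight = sampled/responded in their class; summing within a class gives n_sampled, so:
  urban: 140 × 45 = 6300
  suburban: 100 × 290 = 29,000
  rural: 220 × 220 = 48,400
Adjusted estimate = 83,700 / 460 = 181.957 → $182.

$182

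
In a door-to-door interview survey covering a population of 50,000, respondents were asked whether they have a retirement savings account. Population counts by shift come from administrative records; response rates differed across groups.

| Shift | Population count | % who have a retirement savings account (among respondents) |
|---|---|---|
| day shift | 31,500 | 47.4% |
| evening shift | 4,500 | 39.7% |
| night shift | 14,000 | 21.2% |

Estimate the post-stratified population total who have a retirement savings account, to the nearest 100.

19,700

Estimated count per cell = population count × respondent percentage:
  day shift: 31,500 × 47.4% = 14,931
  evening shift: 4,500 × 39.7% = 1786.5
  night shift: 14,000 × 21.2% = 2968
Estimated total = 19685.5 → 19,700.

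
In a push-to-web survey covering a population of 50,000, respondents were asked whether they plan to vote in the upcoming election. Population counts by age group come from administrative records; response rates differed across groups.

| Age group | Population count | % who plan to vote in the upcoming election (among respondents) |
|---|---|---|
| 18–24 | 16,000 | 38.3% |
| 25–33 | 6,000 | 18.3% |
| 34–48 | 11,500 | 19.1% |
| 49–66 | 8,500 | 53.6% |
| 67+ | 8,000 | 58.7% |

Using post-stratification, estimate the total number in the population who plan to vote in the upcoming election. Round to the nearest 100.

Apply each group's respondent rate to its population count:
  18–24: 16,000 × 38.3% = 6128
  25–33: 6,000 × 18.3% = 1098
  34–48: 11,500 × 19.1% = 2196.5
  49–66: 8,500 × 53.6% = 4556
  67+: 8,000 × 58.7% = 4696
Estimated total = 18674.5 → 18,700.

18,700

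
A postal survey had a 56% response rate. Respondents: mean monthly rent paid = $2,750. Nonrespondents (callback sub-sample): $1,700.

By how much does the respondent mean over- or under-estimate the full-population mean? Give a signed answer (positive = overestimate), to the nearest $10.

+$460

Nonresponse fraction = 1 − 0.56 = 0.44.
Bias = (nonresponse fraction) × (respondent mean − nonrespondent mean)
     = 0.44 × (2750 − 1700) = 0.44 × 1050 = 462.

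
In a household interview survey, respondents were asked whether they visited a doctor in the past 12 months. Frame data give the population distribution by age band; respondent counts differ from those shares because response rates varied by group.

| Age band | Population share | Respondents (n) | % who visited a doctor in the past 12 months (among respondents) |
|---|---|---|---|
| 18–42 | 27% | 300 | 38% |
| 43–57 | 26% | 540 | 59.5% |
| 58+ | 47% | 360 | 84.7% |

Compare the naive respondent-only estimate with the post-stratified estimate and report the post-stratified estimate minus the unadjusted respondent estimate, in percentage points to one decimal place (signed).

+3.9 percentage points

Naive respondent-only estimate (weights = respondent counts):
  (300/1200)×38 + (540/1200)×59.5 + (360/1200)×84.7 = 61.685%
Reweighting by population age band shares:
  0.27×38 + 0.26×59.5 + 0.47×84.7 = 65.539%
Difference = 65.539 − 61.685 = 3.854 pp.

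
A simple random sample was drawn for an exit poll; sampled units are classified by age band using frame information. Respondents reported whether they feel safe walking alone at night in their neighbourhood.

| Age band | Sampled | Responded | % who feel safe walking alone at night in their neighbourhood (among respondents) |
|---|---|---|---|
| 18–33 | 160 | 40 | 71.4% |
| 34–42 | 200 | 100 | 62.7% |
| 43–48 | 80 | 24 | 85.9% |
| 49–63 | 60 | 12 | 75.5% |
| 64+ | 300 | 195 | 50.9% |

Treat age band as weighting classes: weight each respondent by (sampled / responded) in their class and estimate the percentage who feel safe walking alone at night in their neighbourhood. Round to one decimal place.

Class response rates: 18–33 40/160 = 25%, 34–42 100/200 = 50%, 43–48 24/80 = 30%, 49–63 12/60 = 20%, 64+ 195/300 = 65%.
Inverse-response-rate weighting restores each class to its sampled count, so class totals weight by n_sampled:
  18–33: 160 × 71.4 = 11,424
  34–42: 200 × 62.7 = 12,540
  43–48: 80 × 85.9 = 6872
  49–63: 60 × 75.5 = 4530
  64+: 300 × 50.9 = 15,270
Adjusted estimate = 50,636 / 800 = 63.295 → 63.3%.

63.3%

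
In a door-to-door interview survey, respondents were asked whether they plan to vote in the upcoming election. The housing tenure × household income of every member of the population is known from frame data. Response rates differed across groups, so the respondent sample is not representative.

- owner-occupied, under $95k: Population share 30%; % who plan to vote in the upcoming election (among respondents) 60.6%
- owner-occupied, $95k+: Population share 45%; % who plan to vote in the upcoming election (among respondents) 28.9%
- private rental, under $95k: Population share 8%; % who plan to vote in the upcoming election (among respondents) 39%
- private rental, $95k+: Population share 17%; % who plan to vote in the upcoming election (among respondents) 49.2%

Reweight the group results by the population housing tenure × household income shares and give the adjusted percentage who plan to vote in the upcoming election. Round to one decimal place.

Weight each group's respondent value by its population share:
  owner-occupied, under $95k: 0.3 × 60.6 = 18.18
  owner-occupied, $95k+: 0.45 × 28.9 = 13.005
  private rental, under $95k: 0.08 × 39 = 3.12
  private rental, $95k+: 0.17 × 49.2 = 8.364
Post-stratified estimate = 42.669 → 42.7%.

42.7%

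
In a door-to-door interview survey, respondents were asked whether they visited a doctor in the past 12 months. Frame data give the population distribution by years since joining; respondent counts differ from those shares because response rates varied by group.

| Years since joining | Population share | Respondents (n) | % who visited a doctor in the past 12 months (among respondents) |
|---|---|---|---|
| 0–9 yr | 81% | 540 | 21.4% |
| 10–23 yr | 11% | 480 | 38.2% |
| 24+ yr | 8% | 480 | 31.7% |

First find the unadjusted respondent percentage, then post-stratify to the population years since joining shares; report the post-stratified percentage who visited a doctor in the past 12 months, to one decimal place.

Unadjusted (pooled respondent) estimate weights by respondent counts:
  (540/1500)×21.4 + (480/1500)×38.2 + (480/1500)×31.7 = 30.072%
Post-stratified estimate weights by population shares:
  0.81×21.4 + 0.11×38.2 + 0.08×31.7 = 24.072%

24.1%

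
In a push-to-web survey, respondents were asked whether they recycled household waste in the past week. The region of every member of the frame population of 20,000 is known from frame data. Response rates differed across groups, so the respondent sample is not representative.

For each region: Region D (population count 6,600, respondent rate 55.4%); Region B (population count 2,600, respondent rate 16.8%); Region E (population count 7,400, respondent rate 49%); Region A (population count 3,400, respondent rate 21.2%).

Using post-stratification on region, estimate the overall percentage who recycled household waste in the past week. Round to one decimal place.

Weight each group's respondent value by its population share:
  Region D: (6,600/20,000) × 55.4 = 18.282
  Region B: (2,600/20,000) × 16.8 = 2.184
  Region E: (7,400/20,000) × 49 = 18.13
  Region A: (3,400/20,000) × 21.2 = 3.604
Post-stratified estimate = 42.2 → 42.2%.

42.2%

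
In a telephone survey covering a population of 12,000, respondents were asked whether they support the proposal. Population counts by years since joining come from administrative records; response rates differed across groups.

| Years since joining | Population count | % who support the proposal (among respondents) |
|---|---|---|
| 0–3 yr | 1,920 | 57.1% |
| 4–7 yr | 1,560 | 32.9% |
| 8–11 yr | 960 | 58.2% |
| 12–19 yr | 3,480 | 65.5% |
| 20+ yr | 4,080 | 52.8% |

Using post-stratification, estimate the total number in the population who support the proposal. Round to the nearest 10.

Apply each group's respondent rate to its population count:
  0–3 yr: 1,920 × 57.1% = 1096.32
  4–7 yr: 1,560 × 32.9% = 513.24
  8–11 yr: 960 × 58.2% = 558.72
  12–19 yr: 3,480 × 65.5% = 2279.4
  20+ yr: 4,080 × 52.8% = 2154.24
Estimated total = 6601.92 → 6,600.

6,600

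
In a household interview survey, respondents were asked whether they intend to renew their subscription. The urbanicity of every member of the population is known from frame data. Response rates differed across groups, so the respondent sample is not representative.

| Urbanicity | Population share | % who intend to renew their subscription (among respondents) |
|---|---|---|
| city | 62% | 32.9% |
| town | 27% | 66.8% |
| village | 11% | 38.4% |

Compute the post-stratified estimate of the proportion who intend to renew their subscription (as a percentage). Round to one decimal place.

42.7%

Reweight to the known urbanicity distribution:
  city: 0.62 × 32.9 = 20.398
  town: 0.27 × 66.8 = 18.036
  village: 0.11 × 38.4 = 4.224
Post-stratified estimate = 42.658 → 42.7%.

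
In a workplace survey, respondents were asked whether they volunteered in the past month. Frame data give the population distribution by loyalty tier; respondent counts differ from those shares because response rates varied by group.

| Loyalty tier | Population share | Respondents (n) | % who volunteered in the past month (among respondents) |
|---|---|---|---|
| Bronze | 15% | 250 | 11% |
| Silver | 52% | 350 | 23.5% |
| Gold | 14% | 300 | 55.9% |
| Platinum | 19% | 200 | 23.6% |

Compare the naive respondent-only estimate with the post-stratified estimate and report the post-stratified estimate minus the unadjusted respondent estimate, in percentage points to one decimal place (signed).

-3.3 percentage points

Without adjustment, the pooled respondent share is:
  (250/1100)×11 + (350/1100)×23.5 + (300/1100)×55.9 + (200/1100)×23.6 = 29.5136%
Post-stratifying to population shares instead:
  0.15×11 + 0.52×23.5 + 0.14×55.9 + 0.19×23.6 = 26.18%
Difference = 26.18 − 29.5136 = -3.3336 pp.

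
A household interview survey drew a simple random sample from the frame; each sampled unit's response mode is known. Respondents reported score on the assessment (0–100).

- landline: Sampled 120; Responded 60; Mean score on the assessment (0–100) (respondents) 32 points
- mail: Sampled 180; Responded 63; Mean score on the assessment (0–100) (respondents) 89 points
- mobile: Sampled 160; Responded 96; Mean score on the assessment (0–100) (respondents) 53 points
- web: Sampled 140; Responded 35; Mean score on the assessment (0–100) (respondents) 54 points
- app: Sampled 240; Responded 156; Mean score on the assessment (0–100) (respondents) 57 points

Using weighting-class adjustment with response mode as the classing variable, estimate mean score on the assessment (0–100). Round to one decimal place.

Response rates by class: landline 60/120 = 50%, mail 63/180 = 35%, mobile 96/160 = 60%, web 35/140 = 25%, app 156/240 = 65%.
With weight = n_sampled/n_responded per class, the weighted class total is n_sampled:
  landline: 120 × 32 = 3840
  mail: 180 × 89 = 16,020
  mobile: 160 × 53 = 8480
  web: 140 × 54 = 7560
  app: 240 × 57 = 13,680
Adjusted estimate = 49,580 / 840 = 59.0238 → 59.0.

59.0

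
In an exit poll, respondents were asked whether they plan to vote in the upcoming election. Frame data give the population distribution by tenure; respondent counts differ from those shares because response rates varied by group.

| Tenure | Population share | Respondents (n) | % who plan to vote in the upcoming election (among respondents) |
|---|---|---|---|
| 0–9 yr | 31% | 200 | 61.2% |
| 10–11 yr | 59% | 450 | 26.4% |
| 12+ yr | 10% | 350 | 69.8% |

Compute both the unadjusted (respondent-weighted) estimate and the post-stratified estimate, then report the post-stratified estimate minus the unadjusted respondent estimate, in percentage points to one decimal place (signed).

-7.0 percentage points

Unadjusted (pooled respondent) estimate weights by respondent counts:
  (200/1000)×61.2 + (450/1000)×26.4 + (350/1000)×69.8 = 48.55%
Post-stratified estimate weights by population shares:
  0.31×61.2 + 0.59×26.4 + 0.1×69.8 = 41.528%
Difference = 41.528 − 48.55 = -7.022 pp.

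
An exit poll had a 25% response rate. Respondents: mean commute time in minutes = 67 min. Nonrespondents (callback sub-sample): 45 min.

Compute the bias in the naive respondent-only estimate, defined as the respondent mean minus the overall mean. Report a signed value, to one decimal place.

Nonresponse fraction = 1 − 0.25 = 0.75.
Bias = (nonresponse fraction) × (respondent mean − nonrespondent mean)
     = 0.75 × (67 − 45) = 0.75 × 22 = 16.5.

+16.5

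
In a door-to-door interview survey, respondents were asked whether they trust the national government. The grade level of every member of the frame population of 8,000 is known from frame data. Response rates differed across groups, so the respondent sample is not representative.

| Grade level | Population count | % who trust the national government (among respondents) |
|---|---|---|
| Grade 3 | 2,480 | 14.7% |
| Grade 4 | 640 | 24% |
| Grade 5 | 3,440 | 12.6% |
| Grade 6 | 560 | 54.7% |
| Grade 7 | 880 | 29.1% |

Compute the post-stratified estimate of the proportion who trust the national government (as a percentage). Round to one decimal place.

Reweight to the known grade level distribution:
  Grade 3: (2,480/8,000) × 14.7 = 4.557
  Grade 4: (640/8,000) × 24 = 1.92
  Grade 5: (3,440/8,000) × 12.6 = 5.418
  Grade 6: (560/8,000) × 54.7 = 3.829
  Grade 7: (880/8,000) × 29.1 = 3.201
Post-stratified estimate = 18.925 → 18.9%.

18.9%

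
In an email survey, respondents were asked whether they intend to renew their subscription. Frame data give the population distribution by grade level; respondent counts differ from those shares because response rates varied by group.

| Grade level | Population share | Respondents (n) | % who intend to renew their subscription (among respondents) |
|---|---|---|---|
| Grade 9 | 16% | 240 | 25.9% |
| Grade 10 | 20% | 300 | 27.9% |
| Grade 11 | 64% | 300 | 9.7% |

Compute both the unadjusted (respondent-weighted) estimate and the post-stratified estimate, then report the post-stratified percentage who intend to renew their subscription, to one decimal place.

15.9%

Unadjusted (pooled respondent) estimate weights by respondent counts:
  (240/840)×25.9 + (300/840)×27.9 + (300/840)×9.7 = 20.8286%
Reweighting by population grade level shares:
  0.16×25.9 + 0.2×27.9 + 0.64×9.7 = 15.932%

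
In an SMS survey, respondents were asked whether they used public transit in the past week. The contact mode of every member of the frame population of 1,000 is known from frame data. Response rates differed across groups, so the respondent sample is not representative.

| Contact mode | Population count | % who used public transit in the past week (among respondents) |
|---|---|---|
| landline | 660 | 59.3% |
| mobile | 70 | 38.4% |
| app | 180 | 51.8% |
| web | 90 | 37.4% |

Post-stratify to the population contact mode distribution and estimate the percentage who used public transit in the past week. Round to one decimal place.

Each cell contributes population-share × respondent value:
  landline: (660/1,000) × 59.3 = 39.138
  mobile: (70/1,000) × 38.4 = 2.688
  app: (180/1,000) × 51.8 = 9.324
  web: (90/1,000) × 37.4 = 3.366
Post-stratified estimate = 54.516 → 54.5%.

54.5%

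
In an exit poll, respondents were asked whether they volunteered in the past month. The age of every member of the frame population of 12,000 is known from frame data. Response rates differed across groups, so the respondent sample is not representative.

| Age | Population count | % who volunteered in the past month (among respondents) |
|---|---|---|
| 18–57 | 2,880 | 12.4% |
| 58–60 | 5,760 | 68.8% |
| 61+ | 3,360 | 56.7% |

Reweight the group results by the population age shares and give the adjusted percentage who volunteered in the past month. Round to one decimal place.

Post-stratification weights by population share, not respondent share:
  18–57: (2,880/12,000) × 12.4 = 2.976
  58–60: (5,760/12,000) × 68.8 = 33.024
  61+: (3,360/12,000) × 56.7 = 15.876
Post-stratified estimate = 51.876 → 51.9%.

51.9%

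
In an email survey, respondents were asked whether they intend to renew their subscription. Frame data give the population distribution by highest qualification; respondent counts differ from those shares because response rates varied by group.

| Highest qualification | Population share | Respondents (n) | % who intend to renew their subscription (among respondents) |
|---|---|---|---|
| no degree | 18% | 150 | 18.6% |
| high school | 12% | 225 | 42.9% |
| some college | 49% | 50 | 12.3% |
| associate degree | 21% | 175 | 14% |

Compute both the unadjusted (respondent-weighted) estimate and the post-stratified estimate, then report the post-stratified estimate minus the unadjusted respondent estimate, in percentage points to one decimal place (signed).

Without adjustment, the pooled respondent share is:
  (150/600)×18.6 + (225/600)×42.9 + (50/600)×12.3 + (175/600)×14 = 25.8458%
Post-stratifying to population shares instead:
  0.18×18.6 + 0.12×42.9 + 0.49×12.3 + 0.21×14 = 17.463%
Difference = 17.463 − 25.8458 = -8.3828 pp.

-8.4 percentage points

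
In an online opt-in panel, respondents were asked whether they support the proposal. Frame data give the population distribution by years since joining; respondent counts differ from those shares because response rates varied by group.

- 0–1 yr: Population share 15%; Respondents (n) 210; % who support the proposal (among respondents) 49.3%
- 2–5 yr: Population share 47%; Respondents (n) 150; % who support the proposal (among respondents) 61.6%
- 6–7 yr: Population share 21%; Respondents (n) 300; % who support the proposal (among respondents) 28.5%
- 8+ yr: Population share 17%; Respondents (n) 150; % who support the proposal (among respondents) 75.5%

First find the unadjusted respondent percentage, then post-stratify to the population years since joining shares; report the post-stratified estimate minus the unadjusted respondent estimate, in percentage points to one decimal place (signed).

+6.4 percentage points

Unadjusted (pooled respondent) estimate weights by respondent counts:
  (210/810)×49.3 + (150/810)×61.6 + (300/810)×28.5 + (150/810)×75.5 = 48.7259%
Post-stratified estimate weights by population shares:
  0.15×49.3 + 0.47×61.6 + 0.21×28.5 + 0.17×75.5 = 55.167%
Difference = 55.167 − 48.7259 = 6.4411 pp.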